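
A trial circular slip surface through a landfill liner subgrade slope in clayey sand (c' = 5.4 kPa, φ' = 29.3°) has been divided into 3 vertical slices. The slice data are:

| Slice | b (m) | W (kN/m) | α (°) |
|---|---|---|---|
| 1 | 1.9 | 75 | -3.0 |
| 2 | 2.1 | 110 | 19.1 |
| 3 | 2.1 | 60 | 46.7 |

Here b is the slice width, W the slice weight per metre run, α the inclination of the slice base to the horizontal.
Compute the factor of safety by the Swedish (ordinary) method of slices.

FS = 2.14

Ordinary method of slices: FS = Σ[c'·Δl_i + (W_i cosα_i)·tanφ'] / Σ W_i sinα_i, with Δl_i = b_i / cosα_i.
Slice 1: Δl = 1.9/cos(-3.0°) = 1.903 m; N'_1 = 75·cos(-3.0°) = 74.9; c'Δl = 10.27; W sinα = -3.9
Slice 2: Δl = 2.1/cos19.1° = 2.222 m; N'_2 = 110·cos19.1° = 103.9; c'Δl = 12.00; W sinα = 36.0
Slice 3: Δl = 2.1/cos46.7° = 3.062 m; N'_3 = 60·cos46.7° = 41.1; c'Δl = 16.53; W sinα = 43.7
Σc'Δl = 38.8 kN/m; ΣN' = 220.0 kN/m; ΣW sinα = 75.7 kN/m
Resisting = 38.8 + 220.0·tan29.3° = 38.8 + 123.5 = 162.3 kN/m
FS = 162.3 / 75.7 = 2.143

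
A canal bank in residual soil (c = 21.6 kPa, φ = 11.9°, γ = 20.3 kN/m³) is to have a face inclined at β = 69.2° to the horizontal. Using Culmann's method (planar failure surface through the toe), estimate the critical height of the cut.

Culmann's analysis gives the critical failure plane at α_cr = (β + φ)/2 = (69.2 + 11.9)/2 = 40.6°, and the critical height
H_c = (4c/γ) · sinβ cosφ / [1 − cos(β − φ)]
    = (4·21.6/20.3) · sin69.2°·cos11.9° / [1 − cos(57.3°)]
    = 4.256 · 0.9348·0.9785 / [1 − 0.5402]
    = 4.256 · 0.9147 / 0.4598
    = 8.47 m

H_c = 8.47 m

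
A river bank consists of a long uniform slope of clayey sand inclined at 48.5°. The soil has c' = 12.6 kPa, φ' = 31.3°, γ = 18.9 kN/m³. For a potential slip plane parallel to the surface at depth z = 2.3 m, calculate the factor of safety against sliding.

For an infinite slope with a slip plane parallel to the surface (no pore pressure): FS = [c' + γz cos²β tanφ'] / [γz sinβ cosβ].
γz = 18.9·2.3 = 43.47 kN/m²
Numerator = 12.6 + 43.47·cos²48.5°·tan31.3° = 12.6 + 43.47·0.4391·0.6080 = 24.205 kPa
Denominator = 43.47·sin48.5°·cos48.5° = 43.47·0.7490·0.6626 = 21.573 kPa
FS = 24.205 / 21.573 = 1.122

FS = 1.12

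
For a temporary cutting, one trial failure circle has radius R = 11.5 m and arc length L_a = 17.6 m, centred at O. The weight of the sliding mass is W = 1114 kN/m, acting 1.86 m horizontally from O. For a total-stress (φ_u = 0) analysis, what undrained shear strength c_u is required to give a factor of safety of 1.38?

FS = c_u·L_a·R / (W·d), so c_u = FS·W·d / (L_a·R).
c_u = 1.38·1114·1.86 / (17.60·11.5) = 2859.4 / 202.40 = 14.13 kPa

c_u = 14.1 kPa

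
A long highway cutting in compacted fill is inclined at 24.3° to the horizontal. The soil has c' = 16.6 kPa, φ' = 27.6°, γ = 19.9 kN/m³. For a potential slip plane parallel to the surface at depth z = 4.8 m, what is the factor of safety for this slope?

FS = 1.62

For an infinite slope with a slip plane parallel to the surface (no pore pressure): FS = [c' + γz cos²β tanφ'] / [γz sinβ cosβ].
γz = 19.9·4.8 = 95.52 kN/m²
Numerator = 16.6 + 95.52·cos²24.3°·tan27.6° = 16.6 + 95.52·0.8307·0.5228 = 58.080 kPa
Denominator = 95.52·sin24.3°·cos24.3° = 95.52·0.4115·0.9114 = 35.825 kPa
FS = 58.080 / 35.825 = 1.621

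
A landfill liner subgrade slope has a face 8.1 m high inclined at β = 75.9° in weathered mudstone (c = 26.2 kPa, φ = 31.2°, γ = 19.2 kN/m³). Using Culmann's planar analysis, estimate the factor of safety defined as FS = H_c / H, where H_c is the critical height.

FS = 1.93

H_c = (4c/γ) · sinβ cosφ / [1 − cos(β − φ)]
    = (4·26.2/19.2) · sin75.9°·cos31.2° / [1 − cos44.7°]
    = 5.458 · 0.8296 / 0.2892 = 15.66 m
FS = H_c / H = 15.66 / 8.1 = 1.933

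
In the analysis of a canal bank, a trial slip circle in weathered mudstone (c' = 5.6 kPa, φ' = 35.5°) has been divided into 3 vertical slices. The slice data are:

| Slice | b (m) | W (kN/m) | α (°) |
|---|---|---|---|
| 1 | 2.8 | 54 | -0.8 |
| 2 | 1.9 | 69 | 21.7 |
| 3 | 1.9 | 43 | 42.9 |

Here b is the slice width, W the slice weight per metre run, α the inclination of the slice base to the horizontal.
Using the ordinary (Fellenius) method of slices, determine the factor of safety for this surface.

Ordinary method of slices: FS = Σ[c'·Δl_i + (W_i cosα_i)·tanφ'] / Σ W_i sinα_i, with Δl_i = b_i / cosα_i.
Slice 1: Δl = 2.8/cos(-0.8°) = 2.800 m; N'_1 = 54·cos(-0.8°) = 54.0; c'Δl = 15.68; W sinα = -0.8
Slice 2: Δl = 1.9/cos21.7° = 2.045 m; N'_2 = 69·cos21.7° = 64.1; c'Δl = 11.45; W sinα = 25.5
Slice 3: Δl = 1.9/cos42.9° = 2.594 m; N'_3 = 43·cos42.9° = 31.5; c'Δl = 14.52; W sinα = 29.3
Σc'Δl = 41.7 kN/m; ΣN' = 149.6 kN/m; ΣW sinα = 54.0 kN/m
Resisting = 41.7 + 149.6·tan35.5° = 41.7 + 106.7 = 148.4 kN/m
FS = 148.4 / 54.0 = 2.746

FS = 2.75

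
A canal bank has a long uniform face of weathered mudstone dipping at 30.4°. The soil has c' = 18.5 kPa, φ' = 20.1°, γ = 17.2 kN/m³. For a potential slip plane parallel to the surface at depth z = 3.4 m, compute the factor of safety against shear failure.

For an infinite slope with a slip plane parallel to the surface (no pore pressure): FS = [c' + γz cos²β tanφ'] / [γz sinβ cosβ].
γz = 17.2·3.4 = 58.48 kN/m²
Numerator = 18.5 + 58.48·cos²30.4°·tan20.1° = 18.5 + 58.48·0.7439·0.3659 = 34.421 kPa
Denominator = 58.48·sin30.4°·cos30.4° = 58.48·0.5060·0.8625 = 25.524 kPa
FS = 34.421 / 25.524 = 1.349

FS = 1.35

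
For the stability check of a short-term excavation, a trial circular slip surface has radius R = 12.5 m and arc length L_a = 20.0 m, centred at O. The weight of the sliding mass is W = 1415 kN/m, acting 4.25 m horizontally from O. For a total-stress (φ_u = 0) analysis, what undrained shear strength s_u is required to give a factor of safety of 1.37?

FS = s_u·L_a·R / (W·d), so s_u = FS·W·d / (L_a·R).
s_u = 1.37·1415·4.25 / (20.00·12.5) = 8238.8 / 250.00 = 32.96 kPa

s_u = 33.0 kPa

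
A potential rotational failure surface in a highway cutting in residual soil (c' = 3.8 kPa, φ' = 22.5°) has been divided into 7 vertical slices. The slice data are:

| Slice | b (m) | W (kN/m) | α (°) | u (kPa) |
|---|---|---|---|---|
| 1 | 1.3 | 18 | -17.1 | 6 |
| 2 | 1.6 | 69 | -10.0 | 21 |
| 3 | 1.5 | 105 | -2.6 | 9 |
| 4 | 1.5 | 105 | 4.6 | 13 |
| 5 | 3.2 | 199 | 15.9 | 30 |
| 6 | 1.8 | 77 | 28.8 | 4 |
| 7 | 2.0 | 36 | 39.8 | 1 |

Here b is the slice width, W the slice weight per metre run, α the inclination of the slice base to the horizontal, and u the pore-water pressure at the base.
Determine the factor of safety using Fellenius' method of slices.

FS = 2.15

Ordinary method of slices: FS = Σ[c'·Δl_i + (W_i cosα_i − u_i·Δl_i)·tanφ'] / Σ W_i sinα_i, with Δl_i = b_i / cosα_i.
Slice 1: Δl = 1.3/cos(-17.1°) = 1.360 m; N'_1 = 18·cos(-17.1°) − 6·1.360 = 9.0; c'Δl = 5.17; W sinα = -5.3
Slice 2: Δl = 1.6/cos(-10.0°) = 1.625 m; N'_2 = 69·cos(-10.0°) − 21·1.625 = 33.8; c'Δl = 6.17; W sinα = -12.0
Slice 3: Δl = 1.5/cos(-2.6°) = 1.502 m; N'_3 = 105·cos(-2.6°) − 9·1.502 = 91.4; c'Δl = 5.71; W sinα = -4.8
Slice 4: Δl = 1.5/cos4.6° = 1.505 m; N'_4 = 105·cos4.6° − 13·1.505 = 85.1; c'Δl = 5.72; W sinα = 8.4
Slice 5: Δl = 3.2/cos15.9° = 3.327 m; N'_5 = 199·cos15.9° − 30·3.327 = 91.6; c'Δl = 12.64; W sinα = 54.5
Slice 6: Δl = 1.8/cos28.8° = 2.054 m; N'_6 = 77·cos28.8° − 4·2.054 = 59.3; c'Δl = 7.81; W sinα = 37.1
Slice 7: Δl = 2.0/cos39.8° = 2.603 m; N'_7 = 36·cos39.8° − 1·2.603 = 25.1; c'Δl = 9.89; W sinα = 23.0
Σc'Δl = 53.1 kN/m; ΣN' = 395.2 kN/m; ΣW sinα = 101.0 kN/m
Resisting = 53.1 + 395.2·tan22.5° = 53.1 + 163.7 = 216.8 kN/m
FS = 216.8 / 101.0 = 2.146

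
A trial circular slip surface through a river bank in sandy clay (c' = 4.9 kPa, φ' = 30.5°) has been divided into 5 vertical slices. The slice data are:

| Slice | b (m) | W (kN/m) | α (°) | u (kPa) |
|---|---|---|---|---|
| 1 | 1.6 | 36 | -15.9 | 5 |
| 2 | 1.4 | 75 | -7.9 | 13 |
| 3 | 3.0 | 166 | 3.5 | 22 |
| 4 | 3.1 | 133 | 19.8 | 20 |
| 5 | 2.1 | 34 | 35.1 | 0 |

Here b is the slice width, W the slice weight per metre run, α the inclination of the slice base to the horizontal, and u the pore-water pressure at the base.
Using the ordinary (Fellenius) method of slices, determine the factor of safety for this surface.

FS = 3.97

Ordinary method of slices: FS = Σ[c'·Δl_i + (W_i cosα_i − u_i·Δl_i)·tanφ'] / Σ W_i sinα_i, with Δl_i = b_i / cosα_i.
Slice 1: Δl = 1.6/cos(-15.9°) = 1.664 m; N'_1 = 36·cos(-15.9°) − 5·1.664 = 26.3; c'Δl = 8.15; W sinα = -9.9
Slice 2: Δl = 1.4/cos(-7.9°) = 1.413 m; N'_2 = 75·cos(-7.9°) − 13·1.413 = 55.9; c'Δl = 6.93; W sinα = -10.3
Slice 3: Δl = 3.0/cos3.5° = 3.006 m; N'_3 = 166·cos3.5° − 22·3.006 = 99.6; c'Δl = 14.73; W sinα = 10.1
Slice 4: Δl = 3.1/cos19.8° = 3.295 m; N'_4 = 133·cos19.8° − 20·3.295 = 59.2; c'Δl = 16.14; W sinα = 45.1
Slice 5: Δl = 2.1/cos35.1° = 2.567 m; N'_5 = 34·cos35.1° − 0·2.567 = 27.8; c'Δl = 12.58; W sinα = 19.6
Σc'Δl = 58.5 kN/m; ΣN' = 268.8 kN/m; ΣW sinα = 54.6 kN/m
Resisting = 58.5 + 268.8·tan30.5° = 58.5 + 158.4 = 216.9 kN/m
FS = 216.9 / 54.6 = 3.975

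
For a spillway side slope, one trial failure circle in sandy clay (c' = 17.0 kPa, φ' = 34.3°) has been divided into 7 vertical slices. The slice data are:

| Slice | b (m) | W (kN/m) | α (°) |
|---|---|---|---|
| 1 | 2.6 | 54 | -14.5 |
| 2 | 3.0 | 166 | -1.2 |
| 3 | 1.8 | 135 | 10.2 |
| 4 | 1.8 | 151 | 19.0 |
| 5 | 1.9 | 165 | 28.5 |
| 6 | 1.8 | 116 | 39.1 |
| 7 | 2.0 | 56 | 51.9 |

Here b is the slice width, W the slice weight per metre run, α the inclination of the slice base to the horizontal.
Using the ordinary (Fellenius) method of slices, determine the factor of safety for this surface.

Ordinary method of slices: FS = Σ[c'·Δl_i + (W_i cosα_i)·tanφ'] / Σ W_i sinα_i, with Δl_i = b_i / cosα_i.
Slice 1: Δl = 2.6/cos(-14.5°) = 2.686 m; N'_1 = 54·cos(-14.5°) = 52.3; c'Δl = 45.65; W sinα = -13.5
Slice 2: Δl = 3.0/cos(-1.2°) = 3.001 m; N'_2 = 166·cos(-1.2°) = 166.0; c'Δl = 51.01; W sinα = -3.5
Slice 3: Δl = 1.8/cos10.2° = 1.829 m; N'_3 = 135·cos10.2° = 132.9; c'Δl = 31.09; W sinα = 23.9
Slice 4: Δl = 1.8/cos19.0° = 1.904 m; N'_4 = 151·cos19.0° = 142.8; c'Δl = 32.36; W sinα = 49.2
Slice 5: Δl = 1.9/cos28.5° = 2.162 m; N'_5 = 165·cos28.5° = 145.0; c'Δl = 36.75; W sinα = 78.7
Slice 6: Δl = 1.8/cos39.1° = 2.319 m; N'_6 = 116·cos39.1° = 90.0; c'Δl = 39.43; W sinα = 73.2
Slice 7: Δl = 2.0/cos51.9° = 3.241 m; N'_7 = 56·cos51.9° = 34.6; c'Δl = 55.10; W sinα = 44.1
Σc'Δl = 291.4 kN/m; ΣN' = 763.5 kN/m; ΣW sinα = 252.0 kN/m
Resisting = 291.4 + 763.5·tan34.3° = 291.4 + 520.8 = 812.2 kN/m
FS = 812.2 / 252.0 = 3.223

FS = 3.22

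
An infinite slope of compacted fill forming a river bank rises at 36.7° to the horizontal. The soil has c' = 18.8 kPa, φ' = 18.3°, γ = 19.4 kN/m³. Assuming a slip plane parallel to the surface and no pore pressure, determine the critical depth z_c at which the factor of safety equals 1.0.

Setting FS = 1.00 in FS = [c' + γz cos²β tanφ'] / [γz sinβ cosβ] and solving for z:
z = c' / [γ cosβ (FS·sinβ − cosβ·tanφ')]
  = 18.8 / [19.4·cos36.7°·(1.00·sin36.7° − cos36.7°·tan18.3°)]
  = 18.8 / [19.4·0.8018·(1.00·0.5976 − 0.8018·0.3307)]
  = 18.8 / 5.1713 = 3.635 m

z_c = 3.64 m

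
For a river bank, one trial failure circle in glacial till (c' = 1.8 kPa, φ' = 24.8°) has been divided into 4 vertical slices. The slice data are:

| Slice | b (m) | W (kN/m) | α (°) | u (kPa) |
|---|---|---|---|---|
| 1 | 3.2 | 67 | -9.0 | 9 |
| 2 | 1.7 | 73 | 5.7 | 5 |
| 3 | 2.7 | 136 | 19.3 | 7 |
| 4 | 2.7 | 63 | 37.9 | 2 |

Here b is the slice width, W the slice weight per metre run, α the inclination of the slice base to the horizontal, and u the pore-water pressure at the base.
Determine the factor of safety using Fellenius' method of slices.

FS = 1.70

Ordinary method of slices: FS = Σ[c'·Δl_i + (W_i cosα_i − u_i·Δl_i)·tanφ'] / Σ W_i sinα_i, with Δl_i = b_i / cosα_i.
Slice 1: Δl = 3.2/cos(-9.0°) = 3.240 m; N'_1 = 67·cos(-9.0°) − 9·3.240 = 37.0; c'Δl = 5.83; W sinα = -10.5
Slice 2: Δl = 1.7/cos5.7° = 1.708 m; N'_2 = 73·cos5.7° − 5·1.708 = 64.1; c'Δl = 3.08; W sinα = 7.3
Slice 3: Δl = 2.7/cos19.3° = 2.861 m; N'_3 = 136·cos19.3° − 7·2.861 = 108.3; c'Δl = 5.15; W sinα = 44.9
Slice 4: Δl = 2.7/cos37.9° = 3.422 m; N'_4 = 63·cos37.9° − 2·3.422 = 42.9; c'Δl = 6.16; W sinα = 38.7
Σc'Δl = 20.2 kN/m; ΣN' = 252.3 kN/m; ΣW sinα = 80.4 kN/m
Resisting = 20.2 + 252.3·tan24.8° = 20.2 + 116.6 = 136.8 kN/m
FS = 136.8 / 80.4 = 1.701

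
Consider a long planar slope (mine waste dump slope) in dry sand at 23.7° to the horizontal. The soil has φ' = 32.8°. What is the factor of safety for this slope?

FS = 1.47

For a dry cohesionless infinite slope the factor of safety is FS = tanφ' / tanβ.
FS = tan32.8° / tan23.7° = 0.6445 / 0.4390 = 1.468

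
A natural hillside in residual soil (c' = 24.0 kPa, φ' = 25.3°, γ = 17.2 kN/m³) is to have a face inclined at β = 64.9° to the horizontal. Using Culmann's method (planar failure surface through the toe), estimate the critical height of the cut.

Culmann's analysis gives the critical failure plane at α_cr = (β + φ')/2 = (64.9 + 25.3)/2 = 45.1°, and the critical height
H_c = (4c'/γ) · sinβ cosφ' / [1 − cos(β − φ')]
    = (4·24.0/17.2) · sin64.9°·cos25.3° / [1 − cos(39.6°)]
    = 5.581 · 0.9056·0.9041 / [1 − 0.7705]
    = 5.581 · 0.8187 / 0.2295
    = 19.91 m

H_c = 19.91 m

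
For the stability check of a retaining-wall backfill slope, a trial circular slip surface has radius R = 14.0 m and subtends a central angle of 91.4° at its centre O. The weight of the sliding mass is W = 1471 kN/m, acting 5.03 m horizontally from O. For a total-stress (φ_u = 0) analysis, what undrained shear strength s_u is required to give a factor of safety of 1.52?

FS = s_u·L_a·R / (W·d), so s_u = FS·W·d / (L_a·R).
Arc length L_a = R·θ = 14.0·(91.4°·π/180) = 14.0·1.5952 = 22.33 m
s_u = 1.52·1471·5.03 / (22.33·14.0) = 11246.7 / 312.67 = 35.97 kPa

s_u = 36.0 kPa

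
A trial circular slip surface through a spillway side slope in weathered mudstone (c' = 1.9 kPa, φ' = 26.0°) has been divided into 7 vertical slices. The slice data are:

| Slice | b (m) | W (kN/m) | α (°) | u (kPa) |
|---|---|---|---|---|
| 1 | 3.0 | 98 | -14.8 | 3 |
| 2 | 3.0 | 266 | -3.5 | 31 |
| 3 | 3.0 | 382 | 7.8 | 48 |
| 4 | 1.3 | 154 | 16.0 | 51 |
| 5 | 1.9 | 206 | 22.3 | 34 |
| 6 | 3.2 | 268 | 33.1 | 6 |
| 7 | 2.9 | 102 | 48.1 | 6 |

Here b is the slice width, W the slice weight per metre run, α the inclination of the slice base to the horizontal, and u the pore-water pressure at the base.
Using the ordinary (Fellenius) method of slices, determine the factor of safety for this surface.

FS = 1.40

Ordinary method of slices: FS = Σ[c'·Δl_i + (W_i cosα_i − u_i·Δl_i)·tanφ'] / Σ W_i sinα_i, with Δl_i = b_i / cosα_i.
Slice 1: Δl = 3.0/cos(-14.8°) = 3.103 m; N'_1 = 98·cos(-14.8°) − 3·3.103 = 85.4; c'Δl = 5.90; W sinα = -25.0
Slice 2: Δl = 3.0/cos(-3.5°) = 3.006 m; N'_2 = 266·cos(-3.5°) − 31·3.006 = 172.3; c'Δl = 5.71; W sinα = -16.2
Slice 3: Δl = 3.0/cos7.8° = 3.028 m; N'_3 = 382·cos7.8° − 48·3.028 = 233.1; c'Δl = 5.75; W sinα = 51.8
Slice 4: Δl = 1.3/cos16.0° = 1.352 m; N'_4 = 154·cos16.0° − 51·1.352 = 79.1; c'Δl = 2.57; W sinα = 42.4
Slice 5: Δl = 1.9/cos22.3° = 2.054 m; N'_5 = 206·cos22.3° − 34·2.054 = 120.8; c'Δl = 3.90; W sinα = 78.2
Slice 6: Δl = 3.2/cos33.1° = 3.820 m; N'_6 = 268·cos33.1° − 6·3.820 = 201.6; c'Δl = 7.26; W sinα = 146.4
Slice 7: Δl = 2.9/cos48.1° = 4.342 m; N'_7 = 102·cos48.1° − 6·4.342 = 42.1; c'Δl = 8.25; W sinα = 75.9
Σc'Δl = 39.3 kN/m; ΣN' = 934.4 kN/m; ΣW sinα = 353.5 kN/m
Resisting = 39.3 + 934.4·tan26.0° = 39.3 + 455.7 = 495.1 kN/m
FS = 495.1 / 353.5 = 1.401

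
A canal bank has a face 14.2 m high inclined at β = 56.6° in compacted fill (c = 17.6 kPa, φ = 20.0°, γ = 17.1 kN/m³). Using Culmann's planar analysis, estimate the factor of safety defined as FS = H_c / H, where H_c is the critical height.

FS = 1.15

H_c = (4c/γ) · sinβ cosφ / [1 − cos(β − φ)]
    = (4·17.6/17.1) · sin56.6°·cos20.0° / [1 − cos36.6°]
    = 4.117 · 0.7845 / 0.1972 = 16.38 m
FS = H_c / H = 16.38 / 14.2 = 1.153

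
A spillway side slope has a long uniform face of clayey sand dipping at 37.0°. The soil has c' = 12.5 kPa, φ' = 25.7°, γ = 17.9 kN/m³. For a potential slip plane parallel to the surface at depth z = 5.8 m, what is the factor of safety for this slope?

For an infinite slope with a slip plane parallel to the surface (no pore pressure): FS = [c' + γz cos²β tanφ'] / [γz sinβ cosβ].
γz = 17.9·5.8 = 103.82 kN/m²
Numerator = 12.5 + 103.82·cos²37.0°·tan25.7° = 12.5 + 103.82·0.6378·0.4813 = 44.369 kPa
Denominator = 103.82·sin37.0°·cos37.0° = 103.82·0.6018·0.7986 = 49.899 kPa
FS = 44.369 / 49.899 = 0.889

FS = 0.89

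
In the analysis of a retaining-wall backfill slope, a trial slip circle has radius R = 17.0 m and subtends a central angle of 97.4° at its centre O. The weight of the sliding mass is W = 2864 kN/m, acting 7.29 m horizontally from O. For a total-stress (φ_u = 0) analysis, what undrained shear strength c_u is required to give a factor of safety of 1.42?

FS = c_u·L_a·R / (W·d), so c_u = FS·W·d / (L_a·R).
Arc length L_a = R·θ = 17.0·(97.4°·π/180) = 17.0·1.7000 = 28.90 m
c_u = 1.42·2864·7.29 / (28.90·17.0) = 29647.6 / 491.29 = 60.35 kPa

c_u = 60.3 kPa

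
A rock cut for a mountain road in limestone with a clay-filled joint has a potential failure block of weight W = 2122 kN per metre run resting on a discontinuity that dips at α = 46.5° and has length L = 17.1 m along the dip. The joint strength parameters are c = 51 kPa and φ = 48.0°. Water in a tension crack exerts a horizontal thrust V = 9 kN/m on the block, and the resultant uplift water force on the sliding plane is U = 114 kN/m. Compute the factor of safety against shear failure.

FS = 1.53

Resolving the block weight along and normal to the plane and applying the Mohr–Coulomb strength on the joint:
N' = W cosα − U − V sinα = 2122·cos46.5° − 114 − 9·sin46.5° = 1340.2 kN/m
Driving force T = W sinα + V cosα = 2122·sin46.5° + 9·cos46.5° = 1545.4 kN/m
Resisting force R = c·L + N'·tanφ = 51·17.1 + 1340.2·tan48.0° = 872.1 + 1488.4 = 2360.5 kN/m
FS = R / T = 2360.5 / 1545.4 = 1.527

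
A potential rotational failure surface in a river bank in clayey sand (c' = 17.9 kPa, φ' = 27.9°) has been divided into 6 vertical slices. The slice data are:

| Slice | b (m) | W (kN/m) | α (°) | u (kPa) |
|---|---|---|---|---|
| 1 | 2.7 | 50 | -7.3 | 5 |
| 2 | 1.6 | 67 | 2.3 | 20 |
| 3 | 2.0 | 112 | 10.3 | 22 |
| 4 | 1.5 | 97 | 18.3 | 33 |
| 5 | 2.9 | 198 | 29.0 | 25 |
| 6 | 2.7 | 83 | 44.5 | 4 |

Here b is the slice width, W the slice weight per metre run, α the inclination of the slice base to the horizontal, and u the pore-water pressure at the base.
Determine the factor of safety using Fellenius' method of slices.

Ordinary method of slices: FS = Σ[c'·Δl_i + (W_i cosα_i − u_i·Δl_i)·tanφ'] / Σ W_i sinα_i, with Δl_i = b_i / cosα_i.
Slice 1: Δl = 2.7/cos(-7.3°) = 2.722 m; N'_1 = 50·cos(-7.3°) − 5·2.722 = 36.0; c'Δl = 48.72; W sinα = -6.4
Slice 2: Δl = 1.6/cos2.3° = 1.601 m; N'_2 = 67·cos2.3° − 20·1.601 = 34.9; c'Δl = 28.66; W sinα = 2.7
Slice 3: Δl = 2.0/cos10.3° = 2.033 m; N'_3 = 112·cos10.3° − 22·2.033 = 65.5; c'Δl = 36.39; W sinα = 20.0
Slice 4: Δl = 1.5/cos18.3° = 1.580 m; N'_4 = 97·cos18.3° − 33·1.580 = 40.0; c'Δl = 28.28; W sinα = 30.5
Slice 5: Δl = 2.9/cos29.0° = 3.316 m; N'_5 = 198·cos29.0° − 25·3.316 = 90.3; c'Δl = 59.35; W sinα = 96.0
Slice 6: Δl = 2.7/cos44.5° = 3.785 m; N'_6 = 83·cos44.5° − 4·3.785 = 44.1; c'Δl = 67.76; W sinα = 58.2
Σc'Δl = 269.2 kN/m; ΣN' = 310.7 kN/m; ΣW sinα = 201.0 kN/m
Resisting = 269.2 + 310.7·tan27.9° = 269.2 + 164.5 = 433.7 kN/m
FS = 433.7 / 201.0 = 2.158

FS = 2.16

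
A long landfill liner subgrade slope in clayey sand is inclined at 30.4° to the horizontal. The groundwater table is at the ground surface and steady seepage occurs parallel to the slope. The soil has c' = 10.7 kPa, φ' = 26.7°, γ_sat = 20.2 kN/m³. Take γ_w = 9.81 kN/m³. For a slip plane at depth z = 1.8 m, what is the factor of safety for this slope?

FS = 1.12

With seepage parallel to the slope and the water table at the surface, the effective normal stress on the slip plane uses the buoyant unit weight γ' = γ_sat − γ_w while the driving shear stress uses γ_sat:
FS = [c' + γ' z cos²β tanφ'] / [γ_sat z sinβ cosβ]
γ' = 20.2 − 9.81 = 10.39 kN/m³
Numerator = 10.7 + 10.39·1.8·cos²30.4°·tan26.7° = 10.7 + 10.39·1.8·0.7439·0.5029 = 17.697 kPa
Denominator = 20.2·1.8·sin30.4°·cos30.4° = 20.2·1.8·0.5060·0.8625 = 15.870 kPa
FS = 17.697 / 15.870 = 1.115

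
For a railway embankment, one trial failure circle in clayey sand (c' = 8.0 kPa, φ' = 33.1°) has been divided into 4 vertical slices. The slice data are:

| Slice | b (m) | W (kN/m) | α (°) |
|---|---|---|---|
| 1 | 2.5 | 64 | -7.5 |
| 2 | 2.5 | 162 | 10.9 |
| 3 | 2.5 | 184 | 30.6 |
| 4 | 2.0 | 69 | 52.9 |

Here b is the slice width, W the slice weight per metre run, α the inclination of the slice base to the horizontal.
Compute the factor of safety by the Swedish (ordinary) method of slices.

FS = 2.14

Ordinary method of slices: FS = Σ[c'·Δl_i + (W_i cosα_i)·tanφ'] / Σ W_i sinα_i, with Δl_i = b_i / cosα_i.
Slice 1: Δl = 2.5/cos(-7.5°) = 2.522 m; N'_1 = 64·cos(-7.5°) = 63.5; c'Δl = 20.17; W sinα = -8.4
Slice 2: Δl = 2.5/cos10.9° = 2.546 m; N'_2 = 162·cos10.9° = 159.1; c'Δl = 20.37; W sinα = 30.6
Slice 3: Δl = 2.5/cos30.6° = 2.904 m; N'_3 = 184·cos30.6° = 158.4; c'Δl = 23.24; W sinα = 93.7
Slice 4: Δl = 2.0/cos52.9° = 3.316 m; N'_4 = 69·cos52.9° = 41.6; c'Δl = 26.52; W sinα = 55.0
Σc'Δl = 90.3 kN/m; ΣN' = 422.5 kN/m; ΣW sinα = 171.0 kN/m
Resisting = 90.3 + 422.5·tan33.1° = 90.3 + 275.4 = 365.7 kN/m
FS = 365.7 / 171.0 = 2.139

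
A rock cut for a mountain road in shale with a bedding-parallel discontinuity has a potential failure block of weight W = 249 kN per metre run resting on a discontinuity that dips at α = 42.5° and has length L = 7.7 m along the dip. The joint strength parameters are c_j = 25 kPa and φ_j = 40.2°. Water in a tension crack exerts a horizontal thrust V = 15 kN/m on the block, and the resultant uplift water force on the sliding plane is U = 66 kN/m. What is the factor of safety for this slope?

Resolving the block weight along and normal to the plane and applying the Mohr–Coulomb strength on the joint:
N' = W cosα − U − V sinα = 249·cos42.5° − 66 − 15·sin42.5° = 107.4 kN/m
Driving force T = W sinα + V cosα = 249·sin42.5° + 15·cos42.5° = 179.3 kN/m
Resisting force R = c_j·L + N'·tanφ_j = 25·7.7 + 107.4·tan40.2° = 192.5 + 90.8 = 283.3 kN/m
FS = R / T = 283.3 / 179.3 = 1.580

FS = 1.58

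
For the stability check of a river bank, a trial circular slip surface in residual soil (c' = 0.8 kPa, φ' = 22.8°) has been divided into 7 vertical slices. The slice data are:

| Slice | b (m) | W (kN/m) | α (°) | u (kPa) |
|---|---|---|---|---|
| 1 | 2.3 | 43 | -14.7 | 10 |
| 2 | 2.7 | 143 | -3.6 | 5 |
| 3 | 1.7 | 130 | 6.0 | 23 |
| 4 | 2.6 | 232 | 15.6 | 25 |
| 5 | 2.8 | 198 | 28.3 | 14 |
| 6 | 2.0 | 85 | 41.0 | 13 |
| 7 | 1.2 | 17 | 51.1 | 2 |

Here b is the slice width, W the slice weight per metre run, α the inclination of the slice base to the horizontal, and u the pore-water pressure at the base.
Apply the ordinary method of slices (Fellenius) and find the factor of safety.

FS = 1.14

Ordinary method of slices: FS = Σ[c'·Δl_i + (W_i cosα_i − u_i·Δl_i)·tanφ'] / Σ W_i sinα_i, with Δl_i = b_i / cosα_i.
Slice 1: Δl = 2.3/cos(-14.7°) = 2.378 m; N'_1 = 43·cos(-14.7°) − 10·2.378 = 17.8; c'Δl = 1.90; W sinα = -10.9
Slice 2: Δl = 2.7/cos(-3.6°) = 2.705 m; N'_2 = 143·cos(-3.6°) − 5·2.705 = 129.2; c'Δl = 2.16; W sinα = -9.0
Slice 3: Δl = 1.7/cos6.0° = 1.709 m; N'_3 = 130·cos6.0° − 23·1.709 = 90.0; c'Δl = 1.37; W sinα = 13.6
Slice 4: Δl = 2.6/cos15.6° = 2.699 m; N'_4 = 232·cos15.6° − 25·2.699 = 156.0; c'Δl = 2.16; W sinα = 62.4
Slice 5: Δl = 2.8/cos28.3° = 3.180 m; N'_5 = 198·cos28.3° − 14·3.180 = 129.8; c'Δl = 2.54; W sinα = 93.9
Slice 6: Δl = 2.0/cos41.0° = 2.650 m; N'_6 = 85·cos41.0° − 13·2.650 = 29.7; c'Δl = 2.12; W sinα = 55.8
Slice 7: Δl = 1.2/cos51.1° = 1.911 m; N'_7 = 17·cos51.1° − 2·1.911 = 6.9; c'Δl = 1.53; W sinα = 13.2
Σc'Δl = 13.8 kN/m; ΣN' = 559.3 kN/m; ΣW sinα = 219.0 kN/m
Resisting = 13.8 + 559.3·tan22.8° = 13.8 + 235.1 = 248.9 kN/m
FS = 248.9 / 219.0 = 1.137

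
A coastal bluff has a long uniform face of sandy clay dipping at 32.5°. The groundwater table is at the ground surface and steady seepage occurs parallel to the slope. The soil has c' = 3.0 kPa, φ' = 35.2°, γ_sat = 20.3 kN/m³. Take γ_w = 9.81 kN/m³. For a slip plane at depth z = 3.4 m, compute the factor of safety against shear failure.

With seepage parallel to the slope and the water table at the surface, the effective normal stress on the slip plane uses the buoyant unit weight γ' = γ_sat − γ_w while the driving shear stress uses γ_sat:
FS = [c' + γ' z cos²β tanφ'] / [γ_sat z sinβ cosβ]
γ' = 20.3 − 9.81 = 10.49 kN/m³
Numerator = 3.0 + 10.49·3.4·cos²32.5°·tan35.2° = 3.0 + 10.49·3.4·0.7113·0.7054 = 20.896 kPa
Denominator = 20.3·3.4·sin32.5°·cos32.5° = 20.3·3.4·0.5373·0.8434 = 31.277 kPa
FS = 20.896 / 31.277 = 0.668

FS = 0.67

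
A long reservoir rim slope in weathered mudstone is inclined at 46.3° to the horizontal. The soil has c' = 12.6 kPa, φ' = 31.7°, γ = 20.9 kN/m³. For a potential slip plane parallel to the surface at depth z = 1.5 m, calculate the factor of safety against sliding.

FS = 1.39

For an infinite slope with a slip plane parallel to the surface (no pore pressure): FS = [c' + γz cos²β tanφ'] / [γz sinβ cosβ].
γz = 20.9·1.5 = 31.35 kN/m²
Numerator = 12.6 + 31.35·cos²46.3°·tan31.7° = 12.6 + 31.35·0.4773·0.6176 = 21.842 kPa
Denominator = 31.35·sin46.3°·cos46.3° = 31.35·0.7230·0.6909 = 15.659 kPa
FS = 21.842 / 15.659 = 1.395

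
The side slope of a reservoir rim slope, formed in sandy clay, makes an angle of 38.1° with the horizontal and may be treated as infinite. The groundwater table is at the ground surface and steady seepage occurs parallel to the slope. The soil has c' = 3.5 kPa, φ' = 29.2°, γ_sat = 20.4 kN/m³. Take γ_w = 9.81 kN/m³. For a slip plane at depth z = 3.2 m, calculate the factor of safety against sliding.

With seepage parallel to the slope and the water table at the surface, the effective normal stress on the slip plane uses the buoyant unit weight γ' = γ_sat − γ_w while the driving shear stress uses γ_sat:
FS = [c' + γ' z cos²β tanφ'] / [γ_sat z sinβ cosβ]
γ' = 20.4 − 9.81 = 10.59 kN/m³
Numerator = 3.5 + 10.59·3.2·cos²38.1°·tan29.2° = 3.5 + 10.59·3.2·0.6193·0.5589 = 15.229 kPa
Denominator = 20.4·3.2·sin38.1°·cos38.1° = 20.4·3.2·0.6170·0.7869 = 31.698 kPa
FS = 15.229 / 31.698 = 0.480

FS = 0.48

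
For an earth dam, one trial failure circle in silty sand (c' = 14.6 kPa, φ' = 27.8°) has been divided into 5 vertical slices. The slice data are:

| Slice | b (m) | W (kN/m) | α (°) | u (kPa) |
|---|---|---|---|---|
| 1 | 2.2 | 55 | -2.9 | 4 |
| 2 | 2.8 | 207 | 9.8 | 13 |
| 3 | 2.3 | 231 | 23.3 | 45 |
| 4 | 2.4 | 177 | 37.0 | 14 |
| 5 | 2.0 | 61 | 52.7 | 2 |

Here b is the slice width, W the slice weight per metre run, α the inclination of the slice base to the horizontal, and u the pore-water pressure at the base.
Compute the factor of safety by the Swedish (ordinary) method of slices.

Ordinary method of slices: FS = Σ[c'·Δl_i + (W_i cosα_i − u_i·Δl_i)·tanφ'] / Σ W_i sinα_i, with Δl_i = b_i / cosα_i.
Slice 1: Δl = 2.2/cos(-2.9°) = 2.203 m; N'_1 = 55·cos(-2.9°) − 4·2.203 = 46.1; c'Δl = 32.16; W sinα = -2.8
Slice 2: Δl = 2.8/cos9.8° = 2.841 m; N'_2 = 207·cos9.8° − 13·2.841 = 167.0; c'Δl = 41.49; W sinα = 35.2
Slice 3: Δl = 2.3/cos23.3° = 2.504 m; N'_3 = 231·cos23.3° − 45·2.504 = 99.5; c'Δl = 36.56; W sinα = 91.4
Slice 4: Δl = 2.4/cos37.0° = 3.005 m; N'_4 = 177·cos37.0° − 14·3.005 = 99.3; c'Δl = 43.87; W sinα = 106.5
Slice 5: Δl = 2.0/cos52.7° = 3.300 m; N'_5 = 61·cos52.7° − 2·3.300 = 30.4; c'Δl = 48.19; W sinα = 48.5
Σc'Δl = 202.3 kN/m; ΣN' = 442.3 kN/m; ΣW sinα = 278.9 kN/m
Resisting = 202.3 + 442.3·tan27.8° = 202.3 + 233.2 = 435.5 kN/m
FS = 435.5 / 278.9 = 1.562

FS = 1.56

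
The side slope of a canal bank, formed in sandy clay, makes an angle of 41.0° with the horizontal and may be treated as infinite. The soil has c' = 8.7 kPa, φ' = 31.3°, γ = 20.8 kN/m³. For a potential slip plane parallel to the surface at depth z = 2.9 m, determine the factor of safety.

For an infinite slope with a slip plane parallel to the surface (no pore pressure): FS = [c' + γz cos²β tanφ'] / [γz sinβ cosβ].
γz = 20.8·2.9 = 60.32 kN/m²
Numerator = 8.7 + 60.32·cos²41.0°·tan31.3° = 8.7 + 60.32·0.5696·0.6080 = 29.590 kPa
Denominator = 60.32·sin41.0°·cos41.0° = 60.32·0.6561·0.7547 = 29.866 kPa
FS = 29.590 / 29.866 = 0.991

FS = 0.99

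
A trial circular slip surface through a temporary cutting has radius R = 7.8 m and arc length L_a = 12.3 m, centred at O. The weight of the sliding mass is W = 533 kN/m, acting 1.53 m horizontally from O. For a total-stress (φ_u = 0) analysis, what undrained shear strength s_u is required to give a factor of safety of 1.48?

s_u = 12.6 kPa

FS = s_u·L_a·R / (W·d), so s_u = FS·W·d / (L_a·R).
s_u = 1.48·533·1.53 / (12.30·7.8) = 1206.9 / 95.94 = 12.58 kPa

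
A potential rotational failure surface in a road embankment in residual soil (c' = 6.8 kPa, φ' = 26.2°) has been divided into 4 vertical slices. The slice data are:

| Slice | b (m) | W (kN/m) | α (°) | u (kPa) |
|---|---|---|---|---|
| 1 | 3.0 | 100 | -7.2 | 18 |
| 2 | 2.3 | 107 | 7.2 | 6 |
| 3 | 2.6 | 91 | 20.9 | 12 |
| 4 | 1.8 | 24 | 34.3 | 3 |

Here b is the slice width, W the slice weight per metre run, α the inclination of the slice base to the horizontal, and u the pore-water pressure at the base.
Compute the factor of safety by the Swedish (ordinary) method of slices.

Ordinary method of slices: FS = Σ[c'·Δl_i + (W_i cosα_i − u_i·Δl_i)·tanφ'] / Σ W_i sinα_i, with Δl_i = b_i / cosα_i.
Slice 1: Δl = 3.0/cos(-7.2°) = 3.024 m; N'_1 = 100·cos(-7.2°) − 18·3.024 = 44.8; c'Δl = 20.56; W sinα = -12.5
Slice 2: Δl = 2.3/cos7.2° = 2.318 m; N'_2 = 107·cos7.2° − 6·2.318 = 92.2; c'Δl = 15.76; W sinα = 13.4
Slice 3: Δl = 2.6/cos20.9° = 2.783 m; N'_3 = 91·cos20.9° − 12·2.783 = 51.6; c'Δl = 18.93; W sinα = 32.5
Slice 4: Δl = 1.8/cos34.3° = 2.179 m; N'_4 = 24·cos34.3° − 3·2.179 = 13.3; c'Δl = 14.82; W sinα = 13.5
Σc'Δl = 70.1 kN/m; ΣN' = 201.9 kN/m; ΣW sinα = 46.9 kN/m
Resisting = 70.1 + 201.9·tan26.2° = 70.1 + 99.4 = 169.4 kN/m
FS = 169.4 / 46.9 = 3.615

FS = 3.62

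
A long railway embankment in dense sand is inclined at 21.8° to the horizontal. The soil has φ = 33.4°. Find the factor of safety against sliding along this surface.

For a dry cohesionless infinite slope the factor of safety is FS = tanφ / tanβ.
FS = tan33.4° / tan21.8° = 0.6594 / 0.4000 = 1.649

FS = 1.65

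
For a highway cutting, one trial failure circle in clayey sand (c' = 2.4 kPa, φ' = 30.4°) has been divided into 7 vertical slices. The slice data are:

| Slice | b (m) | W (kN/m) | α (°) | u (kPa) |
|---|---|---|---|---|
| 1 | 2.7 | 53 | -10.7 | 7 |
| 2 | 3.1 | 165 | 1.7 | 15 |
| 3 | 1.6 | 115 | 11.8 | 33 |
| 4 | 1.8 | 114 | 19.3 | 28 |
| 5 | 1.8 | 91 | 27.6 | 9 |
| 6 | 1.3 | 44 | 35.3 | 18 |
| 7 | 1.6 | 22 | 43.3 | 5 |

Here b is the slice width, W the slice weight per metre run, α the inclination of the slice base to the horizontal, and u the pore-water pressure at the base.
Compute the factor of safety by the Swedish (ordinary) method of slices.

FS = 1.69

Ordinary method of slices: FS = Σ[c'·Δl_i + (W_i cosα_i − u_i·Δl_i)·tanφ'] / Σ W_i sinα_i, with Δl_i = b_i / cosα_i.
Slice 1: Δl = 2.7/cos(-10.7°) = 2.748 m; N'_1 = 53·cos(-10.7°) − 7·2.748 = 32.8; c'Δl = 6.59; W sinα = -9.8
Slice 2: Δl = 3.1/cos1.7° = 3.101 m; N'_2 = 165·cos1.7° − 15·3.101 = 118.4; c'Δl = 7.44; W sinα = 4.9
Slice 3: Δl = 1.6/cos11.8° = 1.635 m; N'_3 = 115·cos11.8° − 33·1.635 = 58.6; c'Δl = 3.92; W sinα = 23.5
Slice 4: Δl = 1.8/cos19.3° = 1.907 m; N'_4 = 114·cos19.3° − 28·1.907 = 54.2; c'Δl = 4.58; W sinα = 37.7
Slice 5: Δl = 1.8/cos27.6° = 2.031 m; N'_5 = 91·cos27.6° − 9·2.031 = 62.4; c'Δl = 4.87; W sinα = 42.2
Slice 6: Δl = 1.3/cos35.3° = 1.593 m; N'_6 = 44·cos35.3° − 18·1.593 = 7.2; c'Δl = 3.82; W sinα = 25.4
Slice 7: Δl = 1.6/cos43.3° = 2.198 m; N'_7 = 22·cos43.3° − 5·2.198 = 5.0; c'Δl = 5.28; W sinα = 15.1
Σc'Δl = 36.5 kN/m; ΣN' = 338.7 kN/m; ΣW sinα = 138.9 kN/m
Resisting = 36.5 + 338.7·tan30.4° = 36.5 + 198.7 = 235.2 kN/m
FS = 235.2 / 138.9 = 1.693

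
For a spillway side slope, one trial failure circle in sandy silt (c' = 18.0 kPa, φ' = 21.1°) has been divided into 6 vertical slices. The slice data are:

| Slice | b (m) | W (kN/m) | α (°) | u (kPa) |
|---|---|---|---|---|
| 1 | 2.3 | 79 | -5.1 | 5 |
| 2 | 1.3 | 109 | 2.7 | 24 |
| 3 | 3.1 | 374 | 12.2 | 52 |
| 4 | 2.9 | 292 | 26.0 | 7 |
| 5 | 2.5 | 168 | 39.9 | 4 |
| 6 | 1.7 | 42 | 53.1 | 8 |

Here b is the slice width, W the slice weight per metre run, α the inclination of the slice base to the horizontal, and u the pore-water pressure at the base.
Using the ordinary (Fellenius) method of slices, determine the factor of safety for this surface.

FS = 1.62

Ordinary method of slices: FS = Σ[c'·Δl_i + (W_i cosα_i − u_i·Δl_i)·tanφ'] / Σ W_i sinα_i, with Δl_i = b_i / cosα_i.
Slice 1: Δl = 2.3/cos(-5.1°) = 2.309 m; N'_1 = 79·cos(-5.1°) − 5·2.309 = 67.1; c'Δl = 41.56; W sinα = -7.0
Slice 2: Δl = 1.3/cos2.7° = 1.301 m; N'_2 = 109·cos2.7° − 24·1.301 = 77.6; c'Δl = 23.43; W sinα = 5.1
Slice 3: Δl = 3.1/cos12.2° = 3.172 m; N'_3 = 374·cos12.2° − 52·3.172 = 200.6; c'Δl = 57.09; W sinα = 79.0
Slice 4: Δl = 2.9/cos26.0° = 3.227 m; N'_4 = 292·cos26.0° − 7·3.227 = 239.9; c'Δl = 58.08; W sinα = 128.0
Slice 5: Δl = 2.5/cos39.9° = 3.259 m; N'_5 = 168·cos39.9° − 4·3.259 = 115.8; c'Δl = 58.66; W sinα = 107.8
Slice 6: Δl = 1.7/cos53.1° = 2.831 m; N'_6 = 42·cos53.1° − 8·2.831 = 2.6; c'Δl = 50.96; W sinα = 33.6
Σc'Δl = 289.8 kN/m; ΣN' = 703.7 kN/m; ΣW sinα = 346.5 kN/m
Resisting = 289.8 + 703.7·tan21.1° = 289.8 + 271.5 = 561.3 kN/m
FS = 561.3 / 346.5 = 1.620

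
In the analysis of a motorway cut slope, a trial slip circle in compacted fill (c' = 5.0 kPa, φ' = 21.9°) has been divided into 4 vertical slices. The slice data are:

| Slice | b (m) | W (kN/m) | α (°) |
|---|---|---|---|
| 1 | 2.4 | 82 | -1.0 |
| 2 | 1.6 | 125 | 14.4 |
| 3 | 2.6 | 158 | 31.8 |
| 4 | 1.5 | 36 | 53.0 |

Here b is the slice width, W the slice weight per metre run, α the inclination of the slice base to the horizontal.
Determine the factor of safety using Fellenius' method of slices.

Ordinary method of slices: FS = Σ[c'·Δl_i + (W_i cosα_i)·tanφ'] / Σ W_i sinα_i, with Δl_i = b_i / cosα_i.
Slice 1: Δl = 2.4/cos(-1.0°) = 2.400 m; N'_1 = 82·cos(-1.0°) = 82.0; c'Δl = 12.00; W sinα = -1.4
Slice 2: Δl = 1.6/cos14.4° = 1.652 m; N'_2 = 125·cos14.4° = 121.1; c'Δl = 8.26; W sinα = 31.1
Slice 3: Δl = 2.6/cos31.8° = 3.059 m; N'_3 = 158·cos31.8° = 134.3; c'Δl = 15.30; W sinα = 83.3
Slice 4: Δl = 1.5/cos53.0° = 2.492 m; N'_4 = 36·cos53.0° = 21.7; c'Δl = 12.46; W sinα = 28.8
Σc'Δl = 48.0 kN/m; ΣN' = 359.0 kN/m; ΣW sinα = 141.7 kN/m
Resisting = 48.0 + 359.0·tan21.9° = 48.0 + 144.3 = 192.3 kN/m
FS = 192.3 / 141.7 = 1.358

FS = 1.36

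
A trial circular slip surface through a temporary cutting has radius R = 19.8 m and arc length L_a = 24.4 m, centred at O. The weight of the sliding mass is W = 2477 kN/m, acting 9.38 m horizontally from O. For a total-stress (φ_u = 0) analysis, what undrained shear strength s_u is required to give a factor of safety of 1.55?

FS = s_u·L_a·R / (W·d), so s_u = FS·W·d / (L_a·R).
s_u = 1.55·2477·9.38 / (24.40·19.8) = 36013.1 / 483.12 = 74.54 kPa

s_u = 74.5 kPa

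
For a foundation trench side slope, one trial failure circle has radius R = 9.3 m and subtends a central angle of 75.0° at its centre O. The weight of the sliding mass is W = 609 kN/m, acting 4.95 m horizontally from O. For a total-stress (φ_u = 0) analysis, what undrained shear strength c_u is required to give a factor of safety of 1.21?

c_u = 32.2 kPa

FS = c_u·L_a·R / (W·d), so c_u = FS·W·d / (L_a·R).
Arc length L_a = R·θ = 9.3·(75.0°·π/180) = 9.3·1.3090 = 12.17 m
c_u = 1.21·609·4.95 / (12.17·9.3) = 3647.6 / 113.22 = 32.22 kPa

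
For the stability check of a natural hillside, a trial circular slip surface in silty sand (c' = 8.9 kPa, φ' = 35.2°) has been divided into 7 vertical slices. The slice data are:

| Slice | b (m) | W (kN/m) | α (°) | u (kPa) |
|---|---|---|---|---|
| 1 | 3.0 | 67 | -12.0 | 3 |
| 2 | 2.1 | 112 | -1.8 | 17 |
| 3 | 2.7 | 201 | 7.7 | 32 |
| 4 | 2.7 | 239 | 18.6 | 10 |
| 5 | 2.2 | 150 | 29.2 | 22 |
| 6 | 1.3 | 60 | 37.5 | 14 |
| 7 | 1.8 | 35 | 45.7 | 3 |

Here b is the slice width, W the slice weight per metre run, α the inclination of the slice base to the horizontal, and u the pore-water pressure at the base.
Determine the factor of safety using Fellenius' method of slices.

FS = 2.50

Ordinary method of slices: FS = Σ[c'·Δl_i + (W_i cosα_i − u_i·Δl_i)·tanφ'] / Σ W_i sinα_i, with Δl_i = b_i / cosα_i.
Slice 1: Δl = 3.0/cos(-12.0°) = 3.067 m; N'_1 = 67·cos(-12.0°) − 3·3.067 = 56.3; c'Δl = 27.30; W sinα = -13.9
Slice 2: Δl = 2.1/cos(-1.8°) = 2.101 m; N'_2 = 112·cos(-1.8°) − 17·2.101 = 76.2; c'Δl = 18.70; W sinα = -3.5
Slice 3: Δl = 2.7/cos7.7° = 2.725 m; N'_3 = 201·cos7.7° − 32·2.725 = 112.0; c'Δl = 24.25; W sinα = 26.9
Slice 4: Δl = 2.7/cos18.6° = 2.849 m; N'_4 = 239·cos18.6° − 10·2.849 = 198.0; c'Δl = 25.35; W sinα = 76.2
Slice 5: Δl = 2.2/cos29.2° = 2.520 m; N'_5 = 150·cos29.2° − 22·2.520 = 75.5; c'Δl = 22.43; W sinα = 73.2
Slice 6: Δl = 1.3/cos37.5° = 1.639 m; N'_6 = 60·cos37.5° − 14·1.639 = 24.7; c'Δl = 14.58; W sinα = 36.5
Slice 7: Δl = 1.8/cos45.7° = 2.577 m; N'_7 = 35·cos45.7° − 3·2.577 = 16.7; c'Δl = 22.94; W sinα = 25.0
Σc'Δl = 155.6 kN/m; ΣN' = 559.5 kN/m; ΣW sinα = 220.5 kN/m
Resisting = 155.6 + 559.5·tan35.2° = 155.6 + 394.7 = 550.2 kN/m
FS = 550.2 / 220.5 = 2.496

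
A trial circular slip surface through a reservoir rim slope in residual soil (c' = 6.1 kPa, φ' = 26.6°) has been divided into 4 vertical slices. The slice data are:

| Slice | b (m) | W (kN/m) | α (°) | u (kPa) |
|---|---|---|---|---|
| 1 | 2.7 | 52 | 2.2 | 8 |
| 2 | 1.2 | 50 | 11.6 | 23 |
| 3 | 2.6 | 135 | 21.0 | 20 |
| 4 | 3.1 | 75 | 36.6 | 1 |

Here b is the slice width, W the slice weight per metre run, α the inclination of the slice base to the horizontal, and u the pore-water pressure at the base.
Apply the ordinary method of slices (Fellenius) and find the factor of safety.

FS = 1.46

Ordinary method of slices: FS = Σ[c'·Δl_i + (W_i cosα_i − u_i·Δl_i)·tanφ'] / Σ W_i sinα_i, with Δl_i = b_i / cosα_i.
Slice 1: Δl = 2.7/cos2.2° = 2.702 m; N'_1 = 52·cos2.2° − 8·2.702 = 30.3; c'Δl = 16.48; W sinα = 2.0
Slice 2: Δl = 1.2/cos11.6° = 1.225 m; N'_2 = 50·cos11.6° − 23·1.225 = 20.8; c'Δl = 7.47; W sinα = 10.1
Slice 3: Δl = 2.6/cos21.0° = 2.785 m; N'_3 = 135·cos21.0° − 20·2.785 = 70.3; c'Δl = 16.99; W sinα = 48.4
Slice 4: Δl = 3.1/cos36.6° = 3.861 m; N'_4 = 75·cos36.6° − 1·3.861 = 56.3; c'Δl = 23.55; W sinα = 44.7
Σc'Δl = 64.5 kN/m; ΣN' = 177.8 kN/m; ΣW sinα = 105.1 kN/m
Resisting = 64.5 + 177.8·tan26.6° = 64.5 + 89.1 = 153.5 kN/m
FS = 153.5 / 105.1 = 1.460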